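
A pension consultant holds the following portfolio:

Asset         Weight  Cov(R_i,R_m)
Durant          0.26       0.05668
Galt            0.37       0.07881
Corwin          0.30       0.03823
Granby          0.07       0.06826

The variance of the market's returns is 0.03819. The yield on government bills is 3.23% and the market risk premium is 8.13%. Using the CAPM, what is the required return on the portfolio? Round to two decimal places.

β_Durant = 0.05668 / 0.03819 = 1.4842
β_Galt = 0.07881 / 0.03819 = 2.0636
β_Corwin = 0.03823 / 0.03819 = 1.0010
β_Granby = 0.06826 / 0.03819 = 1.7874
β_P = Σ w_i β_i = 0.26×1.4842 + 0.37×2.0636 + 0.30×1.0010 + 0.07×1.7874 = 1.5748
E(R_P) = R_f + β_P × MRP = 3.23% + 1.5748 × 8.13% = 16.03%

16.03%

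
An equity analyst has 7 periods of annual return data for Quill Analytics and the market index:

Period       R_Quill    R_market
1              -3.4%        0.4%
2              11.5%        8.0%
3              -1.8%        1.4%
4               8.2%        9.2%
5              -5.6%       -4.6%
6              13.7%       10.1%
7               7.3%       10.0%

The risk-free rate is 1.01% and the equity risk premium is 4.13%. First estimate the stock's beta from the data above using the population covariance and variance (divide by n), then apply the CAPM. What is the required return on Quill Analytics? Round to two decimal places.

6.14%

Mean R_i = (-3.4 + 11.5 − 1.8 + 8.2 − 5.6 + 13.7 + 7.3) / 7 = 4.2714%
Mean R_m = (0.4 + 8.0 + 1.4 + 9.2 − 4.6 + 10.1 + 10.0) / 7 = 4.9286%
Σ(R_i − R̄_i)(R_m − R̄_m) = 253.3257  ⇒  Cov = 253.3257 / 7 = 36.1894
Σ(R_m − R̄_m)² = 203.8943  ⇒  Var(R_m) = 203.8943 / 7 = 29.1278
β = Cov / Var(R_m) = 36.1894 / 29.1278 = 1.2424
E(R) = R_f + β × MRP = 1.01% + 1.2424 × 4.13% = 6.14%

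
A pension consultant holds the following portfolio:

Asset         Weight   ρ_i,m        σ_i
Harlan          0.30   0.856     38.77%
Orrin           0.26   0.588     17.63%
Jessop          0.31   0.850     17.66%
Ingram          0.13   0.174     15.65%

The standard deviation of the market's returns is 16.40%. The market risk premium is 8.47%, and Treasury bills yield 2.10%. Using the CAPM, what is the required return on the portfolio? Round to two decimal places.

β_Harlan = 0.856 × 38.77% / 16.40% = 2.0236
β_Orrin = 0.588 × 17.63% / 16.40% = 0.6321
β_Jessop = 0.850 × 17.66% / 16.40% = 0.9153
β_Ingram = 0.174 × 15.65% / 16.40% = 0.1660
β_P = Σ w_i β_i = 0.30×2.0236 + 0.26×0.6321 + 0.31×0.9153 + 0.13×0.1660 = 1.0767
E(R_P) = R_f + β_P × MRP = 2.10% + 1.0767 × 8.47% = 11.22%

11.22%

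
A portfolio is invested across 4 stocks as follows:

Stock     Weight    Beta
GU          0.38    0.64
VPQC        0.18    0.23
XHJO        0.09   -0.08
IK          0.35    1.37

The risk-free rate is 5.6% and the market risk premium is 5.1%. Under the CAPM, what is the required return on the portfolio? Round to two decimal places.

β_P = Σ w_i β_i = 0.38×0.64 + 0.18×0.23 + 0.09×-0.08 + 0.35×1.37 = 0.7569
E(R_P) = R_f + β_P × MRP = 5.6% + 0.7569 × 5.1% = 9.46%

9.46%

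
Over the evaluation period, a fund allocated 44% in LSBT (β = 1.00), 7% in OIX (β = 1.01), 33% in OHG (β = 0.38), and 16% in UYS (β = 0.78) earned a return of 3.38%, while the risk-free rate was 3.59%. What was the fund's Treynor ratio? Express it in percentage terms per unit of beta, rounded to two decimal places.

-0.28%

β_P = 0.44×1.00 + 0.07×1.01 + 0.33×0.38 + 0.16×0.78 = 0.7609
Treynor = (R_P − R_f) / β_P = (3.38% − 3.59%) / 0.7609 = -0.21% / 0.7609 = -0.28%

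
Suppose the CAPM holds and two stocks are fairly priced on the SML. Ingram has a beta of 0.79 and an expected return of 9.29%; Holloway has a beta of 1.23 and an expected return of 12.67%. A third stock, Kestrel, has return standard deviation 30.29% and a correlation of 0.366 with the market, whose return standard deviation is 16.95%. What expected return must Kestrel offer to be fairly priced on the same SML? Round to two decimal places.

MRP = (12.67% − 9.29%) / (1.23 − 0.79) = 7.6818%
R_f = 9.29% − 0.79 × 7.6818% = 3.2214%
β_Kestrel = ρ·σ_i/σ_m = 0.366 × 30.29 / 16.95 = 0.6540
E(R_Kestrel) = R_f + β × MRP = 3.2214% + 0.6540 × 7.6818% = 8.25%

8.25%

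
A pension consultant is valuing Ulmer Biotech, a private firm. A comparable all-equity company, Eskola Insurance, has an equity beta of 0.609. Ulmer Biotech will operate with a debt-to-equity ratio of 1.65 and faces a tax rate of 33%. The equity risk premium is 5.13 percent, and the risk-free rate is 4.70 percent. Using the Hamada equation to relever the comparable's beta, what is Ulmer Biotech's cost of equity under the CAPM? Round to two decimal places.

11.28%

β_L = β_U × [1 + (1 − t)(D/E)] = 0.609 × [1 + (1 − 0.33) × 1.65]
    = 0.609 × [1 + 0.67 × 1.65] = 0.609 × 2.1055 = 1.2822
E(R) = R_f + β_L × MRP = 4.70% + 1.2822 × 5.13% = 11.28%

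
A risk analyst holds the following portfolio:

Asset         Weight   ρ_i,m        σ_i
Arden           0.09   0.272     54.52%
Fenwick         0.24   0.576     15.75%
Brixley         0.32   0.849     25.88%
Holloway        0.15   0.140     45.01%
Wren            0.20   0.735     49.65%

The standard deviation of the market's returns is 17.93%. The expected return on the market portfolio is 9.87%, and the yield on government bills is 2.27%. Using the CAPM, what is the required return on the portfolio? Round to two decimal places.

β_Arden = 0.272 × 54.52% / 17.93% = 0.8271
β_Fenwick = 0.576 × 15.75% / 17.93% = 0.5060
β_Brixley = 0.849 × 25.88% / 17.93% = 1.2254
β_Holloway = 0.140 × 45.01% / 17.93% = 0.3514
β_Wren = 0.735 × 49.65% / 17.93% = 2.0353
β_P = Σ w_i β_i = 0.09×0.8271 + 0.24×0.5060 + 0.32×1.2254 + 0.15×0.3514 + 0.20×2.0353 = 1.0478
MRP = 9.87% − 2.27% = 7.60%
E(R_P) = R_f + β_P × MRP = 2.27% + 1.0478 × 7.60% = 10.23%

10.23%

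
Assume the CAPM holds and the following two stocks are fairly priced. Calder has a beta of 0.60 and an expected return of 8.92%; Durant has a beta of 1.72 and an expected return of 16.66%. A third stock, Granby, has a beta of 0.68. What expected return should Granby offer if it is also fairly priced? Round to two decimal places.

9.47%

MRP (SML slope) = (16.66% − 8.92%) / (1.72 − 0.60) = 7.74% / 1.12 = 6.9107%
R_f (intercept) = 8.92% − 0.60 × 6.9107% = 4.7736%
E(R_Granby) = R_f + β × MRP = 4.7736% + 0.68 × 6.9107% = 9.47%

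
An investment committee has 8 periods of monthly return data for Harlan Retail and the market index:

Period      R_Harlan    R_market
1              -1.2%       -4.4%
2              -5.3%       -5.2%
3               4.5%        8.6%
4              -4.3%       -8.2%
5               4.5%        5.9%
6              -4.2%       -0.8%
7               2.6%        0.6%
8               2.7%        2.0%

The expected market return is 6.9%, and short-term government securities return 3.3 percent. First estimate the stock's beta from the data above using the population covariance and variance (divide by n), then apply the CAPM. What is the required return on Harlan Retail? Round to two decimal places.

5.58%

Mean R_i = (-1.2 − 5.3 + 4.5 − 4.3 + 4.5 − 4.2 + 2.6 + 2.7) / 8 = -0.0875%
Mean R_m = (-4.4 − 5.2 + 8.6 − 8.2 + 5.9 − 0.8 + 0.6 + 2.0) / 8 = -0.1875%
Σ(R_i − R̄_i)(R_m − R̄_m) = 143.5388  ⇒  Cov = 143.5388 / 8 = 17.9424
Σ(R_m − R̄_m)² = 227.1288  ⇒  Var(R_m) = 227.1288 / 8 = 28.3911
β = Cov / Var(R_m) = 17.9424 / 28.3911 = 0.6320
MRP = 6.9% − 3.3% = 3.60%
E(R) = R_f + β × MRP = 3.3% + 0.6320 × 3.6% = 5.58%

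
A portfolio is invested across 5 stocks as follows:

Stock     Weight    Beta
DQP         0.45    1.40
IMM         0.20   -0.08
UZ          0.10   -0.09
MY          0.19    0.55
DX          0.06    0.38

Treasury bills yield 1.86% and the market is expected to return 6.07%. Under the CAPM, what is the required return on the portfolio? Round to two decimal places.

β_P = Σ w_i β_i = 0.45×1.40 + 0.20×-0.08 + 0.10×-0.09 + 0.19×0.55 + 0.06×0.38 = 0.7323
MRP = 6.07% − 1.86% = 4.21%
E(R_P) = R_f + β_P × MRP = 1.86% + 0.7323 × 4.21% = 4.94%

4.94%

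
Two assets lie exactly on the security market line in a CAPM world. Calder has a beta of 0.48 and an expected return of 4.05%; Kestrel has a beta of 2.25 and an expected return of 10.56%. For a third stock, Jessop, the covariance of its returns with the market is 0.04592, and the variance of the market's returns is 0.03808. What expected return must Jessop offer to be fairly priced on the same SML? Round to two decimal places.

MRP = (10.56% − 4.05%) / (2.25 − 0.48) = 3.6780%
R_f = 4.05% − 0.48 × 3.6780% = 2.2846%
β_Jessop = Cov / Var(R_m) = 0.04592 / 0.03808 = 1.2059
E(R_Jessop) = R_f + β × MRP = 2.2846% + 1.2059 × 3.6780% = 6.72%

6.72%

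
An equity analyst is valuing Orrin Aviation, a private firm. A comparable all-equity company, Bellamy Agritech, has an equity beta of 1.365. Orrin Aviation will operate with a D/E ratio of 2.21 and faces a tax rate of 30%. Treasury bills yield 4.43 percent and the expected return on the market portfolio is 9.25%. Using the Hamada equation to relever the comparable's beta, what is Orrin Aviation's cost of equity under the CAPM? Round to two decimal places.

β_L = β_U × [1 + (1 − t)(D/E)] = 1.365 × [1 + (1 − 0.30) × 2.21]
    = 1.365 × [1 + 0.70 × 2.21] = 1.365 × 2.5470 = 3.4767
MRP = 9.25% − 4.43% = 4.82%
E(R) = R_f + β_L × MRP = 4.43% + 3.4767 × 4.82% = 21.19%

21.19%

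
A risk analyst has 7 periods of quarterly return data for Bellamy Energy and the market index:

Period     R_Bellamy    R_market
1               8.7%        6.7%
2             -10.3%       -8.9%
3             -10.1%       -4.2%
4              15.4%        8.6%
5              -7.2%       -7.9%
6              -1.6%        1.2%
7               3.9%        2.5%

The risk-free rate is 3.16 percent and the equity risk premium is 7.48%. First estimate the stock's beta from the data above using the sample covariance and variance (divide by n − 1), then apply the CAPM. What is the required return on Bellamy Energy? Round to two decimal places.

13.37%

Mean R_i = (8.7 − 10.3 − 10.1 + 15.4 − 7.2 − 1.6 + 3.9) / 7 = -0.1714%
Mean R_m = (6.7 − 8.9 − 4.2 + 8.6 − 7.9 + 1.2 + 2.5) / 7 = -0.2857%
Σ(R_i − R̄_i)(R_m − R̄_m) = 389.1871  ⇒  Cov = 389.1871 / 6 = 64.8645
Σ(R_m − R̄_m)² = 285.2286  ⇒  Var(R_m) = 285.2286 / 6 = 47.5381
β = Cov / Var(R_m) = 64.8645 / 47.5381 = 1.3645
E(R) = R_f + β × MRP = 3.16% + 1.3645 × 7.48% = 13.37%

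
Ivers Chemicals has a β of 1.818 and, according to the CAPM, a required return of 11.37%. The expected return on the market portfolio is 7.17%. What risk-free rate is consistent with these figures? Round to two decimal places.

2.04%

E(R) = R_f + β(E(R_m) − R_f) = R_f(1 − β) + β·E(R_m)
11.37% = R_f × (1 − 1.818) + 1.818 × 7.17%
11.37% = R_f × -0.818 + 13.03506%
R_f = (11.37% − 13.03506%) / -0.818 = 2.04%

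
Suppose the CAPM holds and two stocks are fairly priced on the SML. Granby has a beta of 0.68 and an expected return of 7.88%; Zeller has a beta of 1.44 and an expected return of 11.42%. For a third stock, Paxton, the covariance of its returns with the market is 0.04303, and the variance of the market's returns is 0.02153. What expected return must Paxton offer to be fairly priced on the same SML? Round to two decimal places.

14.02%

MRP = (11.42% − 7.88%) / (1.44 − 0.68) = 4.6579%
R_f = 7.88% − 0.68 × 4.6579% = 4.7126%
β_Paxton = Cov / Var(R_m) = 0.04303 / 0.02153 = 1.9986
E(R_Paxton) = R_f + β × MRP = 4.7126% + 1.9986 × 4.6579% = 14.02%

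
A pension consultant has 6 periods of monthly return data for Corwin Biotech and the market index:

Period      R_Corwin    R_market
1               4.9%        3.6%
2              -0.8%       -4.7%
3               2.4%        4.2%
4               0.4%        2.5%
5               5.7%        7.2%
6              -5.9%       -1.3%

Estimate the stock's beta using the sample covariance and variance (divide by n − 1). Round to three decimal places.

Mean R_i = (4.9 − 0.8 + 2.4 + 0.4 + 5.7 − 5.9) / 6 = 1.1167%
Mean R_m = (3.6 − 4.7 + 4.2 + 2.5 + 7.2 − 1.3) / 6 = 1.9167%
Σ(R_i − R̄_i)(R_m − R̄_m) = 68.3483  ⇒  Cov = 68.3483 / 5 = 13.6697
Σ(R_m − R̄_m)² = 90.4283  ⇒  Var(R_m) = 90.4283 / 5 = 18.0857
β = Cov / Var(R_m) = 13.6697 / 18.0857 = 0.7558

0.756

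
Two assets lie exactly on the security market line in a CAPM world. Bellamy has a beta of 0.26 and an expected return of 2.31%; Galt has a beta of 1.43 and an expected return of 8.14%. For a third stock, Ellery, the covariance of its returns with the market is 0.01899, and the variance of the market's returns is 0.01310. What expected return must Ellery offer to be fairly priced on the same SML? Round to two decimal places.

8.24%

MRP = (8.14% − 2.31%) / (1.43 − 0.26) = 4.9829%
R_f = 2.31% − 0.26 × 4.9829% = 1.0144%
β_Ellery = Cov / Var(R_m) = 0.01899 / 0.01310 = 1.4496
E(R_Ellery) = R_f + β × MRP = 1.0144% + 1.4496 × 4.9829% = 8.24%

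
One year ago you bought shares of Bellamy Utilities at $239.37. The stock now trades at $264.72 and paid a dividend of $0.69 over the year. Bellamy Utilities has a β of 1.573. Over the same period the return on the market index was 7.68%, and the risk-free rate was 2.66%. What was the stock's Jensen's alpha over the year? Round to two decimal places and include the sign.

Realised HPR = (P1 + D1 − P0) / P0 = (264.72 + 0.69 − 239.37) / 239.37 = 26.04 / 239.37 = 10.8786%
MRP = 7.68% − 2.66% = 5.02%
CAPM required = R_f + β·MRP = 2.66% + 1.573 × 5.02% = 10.55646%
α = realised − required = 10.8786% − 10.55646% = +0.32%

+0.32%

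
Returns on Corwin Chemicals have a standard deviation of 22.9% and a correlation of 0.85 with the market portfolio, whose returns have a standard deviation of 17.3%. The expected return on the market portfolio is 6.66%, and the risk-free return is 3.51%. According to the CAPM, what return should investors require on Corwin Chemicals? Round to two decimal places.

7.05%

β = ρ × σ_i / σ_m = 0.85 × 22.9% / 17.3% = 1.1251
MRP = 6.66% − 3.51% = 3.15%
E(R) = 3.51% + 1.1251 × 3.15% = 7.05%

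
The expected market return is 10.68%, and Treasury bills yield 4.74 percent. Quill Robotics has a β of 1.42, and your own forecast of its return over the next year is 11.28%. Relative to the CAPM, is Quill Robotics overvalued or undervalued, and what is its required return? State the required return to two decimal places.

MRP = 10.68% − 4.74% = 5.94%
Required return = R_f + β·MRP = 4.74% + 1.42 × 5.94% = 13.17%
Forecast 11.28% < required 13.17% → the stock plots below the SML → overvalued.

Overvalued; required return 13.17%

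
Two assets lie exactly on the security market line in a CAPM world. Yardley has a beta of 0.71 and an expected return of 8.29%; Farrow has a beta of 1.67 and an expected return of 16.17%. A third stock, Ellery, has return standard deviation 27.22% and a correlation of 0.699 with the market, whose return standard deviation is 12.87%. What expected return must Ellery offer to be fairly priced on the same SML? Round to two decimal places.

MRP = (16.17% − 8.29%) / (1.67 − 0.71) = 8.2083%
R_f = 8.29% − 0.71 × 8.2083% = 2.4621%
β_Ellery = ρ·σ_i/σ_m = 0.699 × 27.22 / 12.87 = 1.4784
E(R_Ellery) = R_f + β × MRP = 2.4621% + 1.4784 × 8.2083% = 14.60%

14.60%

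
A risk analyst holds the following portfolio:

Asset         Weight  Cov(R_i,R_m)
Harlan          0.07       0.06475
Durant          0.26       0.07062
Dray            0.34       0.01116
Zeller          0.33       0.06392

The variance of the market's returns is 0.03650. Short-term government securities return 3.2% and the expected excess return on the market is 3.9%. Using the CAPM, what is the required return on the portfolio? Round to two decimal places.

8.31%

β_Harlan = 0.06475 / 0.03650 = 1.7740
β_Durant = 0.07062 / 0.03650 = 1.9348
β_Dray = 0.01116 / 0.03650 = 0.3058
β_Zeller = 0.06392 / 0.03650 = 1.7512
β_P = Σ w_i β_i = 0.07×1.7740 + 0.26×1.9348 + 0.34×0.3058 + 0.33×1.7512 = 1.3091
E(R_P) = R_f + β_P × MRP = 3.2% + 1.3091 × 3.9% = 8.31%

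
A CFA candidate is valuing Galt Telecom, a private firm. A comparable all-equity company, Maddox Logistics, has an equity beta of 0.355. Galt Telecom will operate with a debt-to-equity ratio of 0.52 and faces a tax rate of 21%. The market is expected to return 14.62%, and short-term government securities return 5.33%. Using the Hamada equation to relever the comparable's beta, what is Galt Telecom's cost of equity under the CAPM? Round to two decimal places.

9.98%

β_L = β_U × [1 + (1 − t)(D/E)] = 0.355 × [1 + (1 − 0.21) × 0.52]
    = 0.355 × [1 + 0.79 × 0.52] = 0.355 × 1.4108 = 0.5008
MRP = 14.62% − 5.33% = 9.29%
E(R) = R_f + β_L × MRP = 5.33% + 0.5008 × 9.29% = 9.98%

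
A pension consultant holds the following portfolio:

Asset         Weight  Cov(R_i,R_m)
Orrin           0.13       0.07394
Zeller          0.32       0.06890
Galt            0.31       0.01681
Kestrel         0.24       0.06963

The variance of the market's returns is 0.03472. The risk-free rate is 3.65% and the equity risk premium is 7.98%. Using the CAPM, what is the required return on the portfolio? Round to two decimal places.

15.97%

β_Orrin = 0.07394 / 0.03472 = 2.1296
β_Zeller = 0.06890 / 0.03472 = 1.9844
β_Galt = 0.01681 / 0.03472 = 0.4842
β_Kestrel = 0.06963 / 0.03472 = 2.0055
β_P = Σ w_i β_i = 0.13×2.1296 + 0.32×1.9844 + 0.31×0.4842 + 0.24×2.0055 = 1.5433
E(R_P) = R_f + β_P × MRP = 3.65% + 1.5433 × 7.98% = 15.97%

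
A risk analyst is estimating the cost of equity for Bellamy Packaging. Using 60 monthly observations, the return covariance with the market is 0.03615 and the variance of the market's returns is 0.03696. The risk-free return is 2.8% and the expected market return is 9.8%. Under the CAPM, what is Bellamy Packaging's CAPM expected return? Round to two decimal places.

β = Cov(R_i, R_m) / Var(R_m) = 0.03615 / 0.03696 = 0.9781
MRP = 9.8% − 2.8% = 7.00%
E(R) = R_f + β × MRP = 2.8% + 0.9781 × 7.0% = 9.65%

9.65%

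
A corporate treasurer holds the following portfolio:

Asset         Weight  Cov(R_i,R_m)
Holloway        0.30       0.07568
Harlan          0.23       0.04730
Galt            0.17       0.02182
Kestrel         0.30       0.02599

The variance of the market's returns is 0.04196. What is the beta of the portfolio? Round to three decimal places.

1.075

β_Holloway = 0.07568 / 0.04196 = 1.8036
β_Harlan = 0.04730 / 0.04196 = 1.1273
β_Galt = 0.02182 / 0.04196 = 0.5200
β_Kestrel = 0.02599 / 0.04196 = 0.6194
β_P = Σ w_i β_i = 0.30×1.8036 + 0.23×1.1273 + 0.17×0.5200 + 0.30×0.6194 = 1.0746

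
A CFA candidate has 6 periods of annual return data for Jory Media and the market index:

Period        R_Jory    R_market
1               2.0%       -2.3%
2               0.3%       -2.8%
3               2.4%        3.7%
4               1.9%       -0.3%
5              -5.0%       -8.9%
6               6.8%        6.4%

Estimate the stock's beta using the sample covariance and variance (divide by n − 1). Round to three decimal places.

Mean R_i = (2.0 + 0.3 + 2.4 + 1.9 − 5.0 + 6.8) / 6 = 1.4000%
Mean R_m = (-2.3 − 2.8 + 3.7 − 0.3 − 8.9 + 6.4) / 6 = -0.7000%
Σ(R_i − R̄_i)(R_m − R̄_m) = 96.7700  ⇒  Cov = 96.7700 / 5 = 19.3540
Σ(R_m − R̄_m)² = 144.1400  ⇒  Var(R_m) = 144.1400 / 5 = 28.8280
β = Cov / Var(R_m) = 19.3540 / 28.8280 = 0.6714

0.671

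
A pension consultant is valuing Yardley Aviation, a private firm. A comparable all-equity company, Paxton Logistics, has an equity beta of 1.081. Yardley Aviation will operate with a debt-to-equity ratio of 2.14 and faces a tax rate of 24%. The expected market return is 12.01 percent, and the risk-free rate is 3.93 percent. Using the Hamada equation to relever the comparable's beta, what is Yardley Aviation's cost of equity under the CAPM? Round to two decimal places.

26.87%

β_L = β_U × [1 + (1 − t)(D/E)] = 1.081 × [1 + (1 − 0.24) × 2.14]
    = 1.081 × [1 + 0.76 × 2.14] = 1.081 × 2.6264 = 2.8391
MRP = 12.01% − 3.93% = 8.08%
E(R) = R_f + β_L × MRP = 3.93% + 2.8391 × 8.08% = 26.87%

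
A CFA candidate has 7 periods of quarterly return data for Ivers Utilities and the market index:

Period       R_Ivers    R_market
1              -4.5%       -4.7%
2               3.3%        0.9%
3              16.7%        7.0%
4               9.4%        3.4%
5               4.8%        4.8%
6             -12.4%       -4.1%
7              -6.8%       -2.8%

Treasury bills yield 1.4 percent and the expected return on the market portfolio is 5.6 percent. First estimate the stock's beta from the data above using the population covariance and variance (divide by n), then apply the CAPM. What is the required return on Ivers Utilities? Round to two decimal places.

9.89%

Mean R_i = (-4.5 + 3.3 + 16.7 + 9.4 + 4.8 − 12.4 − 6.8) / 7 = 1.5000%
Mean R_m = (-4.7 + 0.9 + 7.0 + 3.4 + 4.8 − 4.1 − 2.8) / 7 = 0.6429%
Σ(R_i − R̄_i)(R_m − R̄_m) = 259.1500  ⇒  Cov = 259.1500 / 7 = 37.0214
Σ(R_m − R̄_m)² = 128.2571  ⇒  Var(R_m) = 128.2571 / 7 = 18.3224
β = Cov / Var(R_m) = 37.0214 / 18.3224 = 2.0206
MRP = 5.6% − 1.4% = 4.20%
E(R) = R_f + β × MRP = 1.4% + 2.0206 × 4.2% = 9.89%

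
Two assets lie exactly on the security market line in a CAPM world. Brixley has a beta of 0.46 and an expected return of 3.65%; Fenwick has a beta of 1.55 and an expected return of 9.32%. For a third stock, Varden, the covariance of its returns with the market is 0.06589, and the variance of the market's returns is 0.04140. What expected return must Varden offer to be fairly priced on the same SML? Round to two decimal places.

9.54%

MRP = (9.32% − 3.65%) / (1.55 − 0.46) = 5.2018%
R_f = 3.65% − 0.46 × 5.2018% = 1.2572%
β_Varden = Cov / Var(R_m) = 0.06589 / 0.04140 = 1.5915
E(R_Varden) = R_f + β × MRP = 1.2572% + 1.5915 × 5.2018% = 9.54%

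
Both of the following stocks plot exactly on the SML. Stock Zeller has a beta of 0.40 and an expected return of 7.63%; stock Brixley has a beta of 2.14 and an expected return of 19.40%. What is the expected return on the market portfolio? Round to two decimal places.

11.69%

Both satisfy E(R) = R_f + β·MRP, so the slope of the SML is
MRP = (19.40% − 7.63%) / (2.14 − 0.40) = 11.77% / 1.74 = 6.7644%
R_f = E(R_Zeller) − β_Zeller·MRP = 7.63% − 0.40 × 6.7644% = 4.9242%
E(R_m) = R_f + MRP = 4.9242% + 6.7644% = 11.69%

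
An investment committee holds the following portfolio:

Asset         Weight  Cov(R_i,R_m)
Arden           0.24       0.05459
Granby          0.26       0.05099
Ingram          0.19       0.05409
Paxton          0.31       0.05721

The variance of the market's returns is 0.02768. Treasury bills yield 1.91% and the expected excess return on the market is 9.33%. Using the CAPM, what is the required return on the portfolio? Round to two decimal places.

20.24%

β_Arden = 0.05459 / 0.02768 = 1.9722
β_Granby = 0.05099 / 0.02768 = 1.8421
β_Ingram = 0.05409 / 0.02768 = 1.9541
β_Paxton = 0.05721 / 0.02768 = 2.0668
β_P = Σ w_i β_i = 0.24×1.9722 + 0.26×1.8421 + 0.19×1.9541 + 0.31×2.0668 = 1.9643
E(R_P) = R_f + β_P × MRP = 1.91% + 1.9643 × 9.33% = 20.24%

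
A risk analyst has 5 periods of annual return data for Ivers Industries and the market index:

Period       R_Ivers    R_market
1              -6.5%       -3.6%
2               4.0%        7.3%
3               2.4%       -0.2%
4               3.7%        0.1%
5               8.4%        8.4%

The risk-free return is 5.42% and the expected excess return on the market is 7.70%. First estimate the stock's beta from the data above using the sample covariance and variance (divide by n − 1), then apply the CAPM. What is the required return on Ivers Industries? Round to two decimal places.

Mean R_i = (-6.5 + 4.0 + 2.4 + 3.7 + 8.4) / 5 = 2.4000%
Mean R_m = (-3.6 + 7.3 − 0.2 + 0.1 + 8.4) / 5 = 2.4000%
Σ(R_i − R̄_i)(R_m − R̄_m) = 94.2500  ⇒  Cov = 94.2500 / 4 = 23.5625
Σ(R_m − R̄_m)² = 108.0600  ⇒  Var(R_m) = 108.0600 / 4 = 27.0150
β = Cov / Var(R_m) = 23.5625 / 27.0150 = 0.8722
E(R) = R_f + β × MRP = 5.42% + 0.8722 × 7.70% = 12.14%

12.14%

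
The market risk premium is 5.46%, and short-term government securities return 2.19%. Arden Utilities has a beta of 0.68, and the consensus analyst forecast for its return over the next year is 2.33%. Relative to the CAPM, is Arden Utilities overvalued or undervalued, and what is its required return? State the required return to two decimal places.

Required return = R_f + β·MRP = 2.19% + 0.68 × 5.46% = 5.90%
Forecast 2.33% < required 5.90% → the stock plots below the SML → overvalued.

Overvalued; required return 5.90%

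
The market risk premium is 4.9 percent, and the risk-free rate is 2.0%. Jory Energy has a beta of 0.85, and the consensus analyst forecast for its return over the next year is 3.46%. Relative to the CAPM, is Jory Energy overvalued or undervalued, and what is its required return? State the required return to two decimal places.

Overvalued; required return 6.17%

Required return = R_f + β·MRP = 2.0% + 0.85 × 4.9% = 6.17%
Forecast 3.46% < required 6.17% → the stock plots below the SML → overvalued.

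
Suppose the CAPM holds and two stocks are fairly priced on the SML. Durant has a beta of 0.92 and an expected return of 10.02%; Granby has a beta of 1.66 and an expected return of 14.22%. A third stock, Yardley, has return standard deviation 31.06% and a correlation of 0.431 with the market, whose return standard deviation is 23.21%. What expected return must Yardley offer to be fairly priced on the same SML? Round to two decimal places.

MRP = (14.22% − 10.02%) / (1.66 − 0.92) = 5.6757%
R_f = 10.02% − 0.92 × 5.6757% = 4.7984%
β_Yardley = ρ·σ_i/σ_m = 0.431 × 31.06 / 23.21 = 0.5768
E(R_Yardley) = R_f + β × MRP = 4.7984% + 0.5768 × 5.6757% = 8.07%

8.07%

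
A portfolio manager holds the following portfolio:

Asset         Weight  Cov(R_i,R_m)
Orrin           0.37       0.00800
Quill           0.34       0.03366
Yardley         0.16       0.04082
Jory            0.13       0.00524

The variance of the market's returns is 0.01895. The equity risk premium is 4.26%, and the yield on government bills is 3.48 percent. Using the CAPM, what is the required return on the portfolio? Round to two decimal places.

β_Orrin = 0.00800 / 0.01895 = 0.4222
β_Quill = 0.03366 / 0.01895 = 1.7763
β_Yardley = 0.04082 / 0.01895 = 2.1541
β_Jory = 0.00524 / 0.01895 = 0.2765
β_P = Σ w_i β_i = 0.37×0.4222 + 0.34×1.7763 + 0.16×2.1541 + 0.13×0.2765 = 1.1408
E(R_P) = R_f + β_P × MRP = 3.48% + 1.1408 × 4.26% = 8.34%

8.34%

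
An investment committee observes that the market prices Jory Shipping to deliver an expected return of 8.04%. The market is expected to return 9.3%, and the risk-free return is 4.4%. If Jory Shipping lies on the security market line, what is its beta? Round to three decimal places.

MRP = 9.3% − 4.4% = 4.90%
β = (E(R) − R_f) / MRP = (8.04% − 4.4%) / 4.9% = 3.64% / 4.9% = 0.743

0.743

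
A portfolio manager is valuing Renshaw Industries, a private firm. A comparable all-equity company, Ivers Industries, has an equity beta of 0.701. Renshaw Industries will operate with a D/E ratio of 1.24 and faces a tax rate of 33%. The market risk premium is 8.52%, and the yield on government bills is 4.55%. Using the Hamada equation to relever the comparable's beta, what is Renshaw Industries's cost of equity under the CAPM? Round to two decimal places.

β_L = β_U × [1 + (1 − t)(D/E)] = 0.701 × [1 + (1 − 0.33) × 1.24]
    = 0.701 × [1 + 0.67 × 1.24] = 0.701 × 1.8308 = 1.2834
E(R) = R_f + β_L × MRP = 4.55% + 1.2834 × 8.52% = 15.48%

15.48%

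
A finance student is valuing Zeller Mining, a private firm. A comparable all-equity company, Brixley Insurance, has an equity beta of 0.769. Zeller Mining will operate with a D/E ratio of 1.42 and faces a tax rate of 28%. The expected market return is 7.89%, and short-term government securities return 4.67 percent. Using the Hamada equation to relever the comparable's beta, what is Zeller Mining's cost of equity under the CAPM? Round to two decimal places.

9.68%

β_L = β_U × [1 + (1 − t)(D/E)] = 0.769 × [1 + (1 − 0.28) × 1.42]
    = 0.769 × [1 + 0.72 × 1.42] = 0.769 × 2.0224 = 1.5552
MRP = 7.89% − 4.67% = 3.22%
E(R) = R_f + β_L × MRP = 4.67% + 1.5552 × 3.22% = 9.68%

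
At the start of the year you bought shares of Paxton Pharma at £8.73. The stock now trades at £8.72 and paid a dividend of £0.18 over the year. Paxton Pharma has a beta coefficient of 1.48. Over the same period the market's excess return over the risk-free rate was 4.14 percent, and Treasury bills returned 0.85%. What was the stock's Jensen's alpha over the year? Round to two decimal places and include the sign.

-5.03%

Realised HPR = (P1 + D1 − P0) / P0 = (8.72 + 0.18 − 8.73) / 8.73 = 0.17 / 8.73 = 1.9473%
CAPM required = R_f + β·MRP = 0.85% + 1.48 × 4.14% = 6.9772%
α = realised − required = 1.9473% − 6.9772% = -5.03%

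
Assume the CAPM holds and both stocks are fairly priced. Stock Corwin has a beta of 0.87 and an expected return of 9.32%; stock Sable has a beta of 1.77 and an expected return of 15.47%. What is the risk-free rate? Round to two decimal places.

Both satisfy E(R) = R_f + β·MRP, so the slope of the SML is
MRP = (15.47% − 9.32%) / (1.77 − 0.87) = 6.15% / 0.90 = 6.8333%
R_f = E(R_Corwin) − β_Corwin·MRP = 9.32% − 0.87 × 6.8333% = 3.3750%

3.38%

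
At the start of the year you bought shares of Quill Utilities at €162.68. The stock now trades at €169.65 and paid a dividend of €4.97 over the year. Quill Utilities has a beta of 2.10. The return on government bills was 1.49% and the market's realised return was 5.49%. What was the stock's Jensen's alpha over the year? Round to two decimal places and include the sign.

-2.55%

Realised HPR = (P1 + D1 − P0) / P0 = (169.65 + 4.97 − 162.68) / 162.68 = 11.94 / 162.68 = 7.3396%
MRP = 5.49% − 1.49% = 4.00%
CAPM required = R_f + β·MRP = 1.49% + 2.10 × 4.00% = 9.8900%
α = realised − required = 7.3396% − 9.8900% = -2.55%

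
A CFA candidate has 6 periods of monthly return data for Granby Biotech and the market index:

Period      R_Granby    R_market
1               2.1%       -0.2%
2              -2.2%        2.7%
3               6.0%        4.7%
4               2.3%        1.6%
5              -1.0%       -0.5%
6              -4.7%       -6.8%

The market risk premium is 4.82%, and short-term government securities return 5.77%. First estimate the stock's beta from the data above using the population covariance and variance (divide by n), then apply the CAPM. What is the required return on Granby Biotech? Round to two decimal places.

9.31%

Mean R_i = (2.1 − 2.2 + 6.0 + 2.3 − 1.0 − 4.7) / 6 = 0.4167%
Mean R_m = (-0.2 + 2.7 + 4.7 + 1.6 − 0.5 − 6.8) / 6 = 0.2500%
Σ(R_i − R̄_i)(R_m − R̄_m) = 57.3550  ⇒  Cov = 57.3550 / 6 = 9.5592
Σ(R_m − R̄_m)² = 78.0950  ⇒  Var(R_m) = 78.0950 / 6 = 13.0158
β = Cov / Var(R_m) = 9.5592 / 13.0158 = 0.7344
E(R) = R_f + β × MRP = 5.77% + 0.7344 × 4.82% = 9.31%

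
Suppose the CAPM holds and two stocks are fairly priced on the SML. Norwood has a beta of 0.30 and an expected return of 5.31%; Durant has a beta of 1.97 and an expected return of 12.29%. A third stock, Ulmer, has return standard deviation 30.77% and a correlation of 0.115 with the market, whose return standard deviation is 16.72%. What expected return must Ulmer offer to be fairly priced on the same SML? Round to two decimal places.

4.94%

MRP = (12.29% − 5.31%) / (1.97 − 0.30) = 4.1796%
R_f = 5.31% − 0.30 × 4.1796% = 4.0561%
β_Ulmer = ρ·σ_i/σ_m = 0.115 × 30.77 / 16.72 = 0.2116
E(R_Ulmer) = R_f + β × MRP = 4.0561% + 0.2116 × 4.1796% = 4.94%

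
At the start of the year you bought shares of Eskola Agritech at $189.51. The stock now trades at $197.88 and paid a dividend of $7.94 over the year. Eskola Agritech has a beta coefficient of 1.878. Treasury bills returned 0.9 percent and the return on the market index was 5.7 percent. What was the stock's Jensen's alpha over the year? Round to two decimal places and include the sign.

-1.31%

Realised HPR = (P1 + D1 − P0) / P0 = (197.88 + 7.94 − 189.51) / 189.51 = 16.31 / 189.51 = 8.6064%
MRP = 5.7% − 0.9% = 4.80%
CAPM required = R_f + β·MRP = 0.9% + 1.878 × 4.8% = 9.9144%
α = realised − required = 8.6064% − 9.9144% = -1.31%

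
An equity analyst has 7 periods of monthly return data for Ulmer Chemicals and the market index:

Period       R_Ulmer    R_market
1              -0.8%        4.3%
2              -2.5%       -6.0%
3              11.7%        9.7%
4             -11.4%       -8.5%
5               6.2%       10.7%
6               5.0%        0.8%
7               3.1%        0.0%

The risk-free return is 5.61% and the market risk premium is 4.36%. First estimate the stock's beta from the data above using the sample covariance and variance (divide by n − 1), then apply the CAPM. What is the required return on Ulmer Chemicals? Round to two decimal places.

9.37%

Mean R_i = (-0.8 − 2.5 + 11.7 − 11.4 + 6.2 + 5.0 + 3.1) / 7 = 1.6143%
Mean R_m = (4.3 − 6.0 + 9.7 − 8.5 + 10.7 + 0.8 + 0.0) / 7 = 1.5714%
Σ(R_i − R̄_i)(R_m − R̄_m) = 274.5329  ⇒  Cov = 274.5329 / 6 = 45.7555
Σ(R_m − R̄_m)² = 318.6743  ⇒  Var(R_m) = 318.6743 / 6 = 53.1124
β = Cov / Var(R_m) = 45.7555 / 53.1124 = 0.8615
E(R) = R_f + β × MRP = 5.61% + 0.8615 × 4.36% = 9.37%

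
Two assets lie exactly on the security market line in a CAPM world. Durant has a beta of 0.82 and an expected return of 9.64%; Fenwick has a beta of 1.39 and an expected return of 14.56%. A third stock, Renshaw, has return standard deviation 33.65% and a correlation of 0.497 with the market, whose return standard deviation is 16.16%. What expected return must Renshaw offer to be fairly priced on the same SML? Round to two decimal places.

11.49%

MRP = (14.56% − 9.64%) / (1.39 − 0.82) = 8.6316%
R_f = 9.64% − 0.82 × 8.6316% = 2.5621%
β_Renshaw = ρ·σ_i/σ_m = 0.497 × 33.65 / 16.16 = 1.0349
E(R_Renshaw) = R_f + β × MRP = 2.5621% + 1.0349 × 8.6316% = 11.49%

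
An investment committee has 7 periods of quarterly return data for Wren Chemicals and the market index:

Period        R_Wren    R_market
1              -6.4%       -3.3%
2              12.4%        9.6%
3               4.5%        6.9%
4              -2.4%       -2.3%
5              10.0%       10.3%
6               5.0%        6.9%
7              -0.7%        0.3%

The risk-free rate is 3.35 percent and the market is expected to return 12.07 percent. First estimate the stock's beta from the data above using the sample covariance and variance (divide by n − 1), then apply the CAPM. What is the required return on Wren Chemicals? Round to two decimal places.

Mean R_i = (-6.4 + 12.4 + 4.5 − 2.4 + 10.0 + 5.0 − 0.7) / 7 = 3.2000%
Mean R_m = (-3.3 + 9.6 + 6.9 − 2.3 + 10.3 + 6.9 + 0.3) / 7 = 4.0571%
Σ(R_i − R̄_i)(R_m − R̄_m) = 223.1400  ⇒  Cov = 223.1400 / 6 = 37.1900
Σ(R_m − R̄_m)² = 194.5171  ⇒  Var(R_m) = 194.5171 / 6 = 32.4195
β = Cov / Var(R_m) = 37.1900 / 32.4195 = 1.1471
MRP = 12.07% − 3.35% = 8.72%
E(R) = R_f + β × MRP = 3.35% + 1.1471 × 8.72% = 13.35%

13.35%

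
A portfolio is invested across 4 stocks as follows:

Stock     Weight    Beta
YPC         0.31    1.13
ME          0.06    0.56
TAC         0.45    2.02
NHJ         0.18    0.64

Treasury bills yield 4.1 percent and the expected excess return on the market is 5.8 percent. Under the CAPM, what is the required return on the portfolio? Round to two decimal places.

β_P = Σ w_i β_i = 0.31×1.13 + 0.06×0.56 + 0.45×2.02 + 0.18×0.64 = 1.4081
E(R_P) = R_f + β_P × MRP = 4.1% + 1.4081 × 5.8% = 12.27%

12.27%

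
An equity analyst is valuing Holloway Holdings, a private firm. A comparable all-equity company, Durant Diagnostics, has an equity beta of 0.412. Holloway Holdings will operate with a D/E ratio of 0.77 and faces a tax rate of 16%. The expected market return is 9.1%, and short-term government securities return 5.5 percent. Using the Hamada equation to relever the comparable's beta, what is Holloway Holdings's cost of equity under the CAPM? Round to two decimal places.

7.94%

β_L = β_U × [1 + (1 − t)(D/E)] = 0.412 × [1 + (1 − 0.16) × 0.77]
    = 0.412 × [1 + 0.84 × 0.77] = 0.412 × 1.6468 = 0.6785
MRP = 9.1% − 5.5% = 3.60%
E(R) = R_f + β_L × MRP = 5.5% + 0.6785 × 3.6% = 7.94%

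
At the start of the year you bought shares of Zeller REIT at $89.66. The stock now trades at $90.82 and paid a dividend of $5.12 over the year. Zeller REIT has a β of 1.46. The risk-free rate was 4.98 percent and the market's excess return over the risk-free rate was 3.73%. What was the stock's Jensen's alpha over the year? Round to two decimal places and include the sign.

-3.42%

Realised HPR = (P1 + D1 − P0) / P0 = (90.82 + 5.12 − 89.66) / 89.66 = 6.28 / 89.66 = 7.0042%
CAPM required = R_f + β·MRP = 4.98% + 1.46 × 3.73% = 10.4258%
α = realised − required = 7.0042% − 10.4258% = -3.42%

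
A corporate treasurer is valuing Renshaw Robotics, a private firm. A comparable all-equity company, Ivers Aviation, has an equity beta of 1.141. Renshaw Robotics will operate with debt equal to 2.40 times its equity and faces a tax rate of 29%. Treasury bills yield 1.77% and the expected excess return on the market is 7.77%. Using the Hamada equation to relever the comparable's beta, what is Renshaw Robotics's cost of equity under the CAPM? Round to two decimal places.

25.74%

β_L = β_U × [1 + (1 − t)(D/E)] = 1.141 × [1 + (1 − 0.29) × 2.40]
    = 1.141 × [1 + 0.71 × 2.40] = 1.141 × 2.7040 = 3.0853
E(R) = R_f + β_L × MRP = 1.77% + 3.0853 × 7.77% = 25.74%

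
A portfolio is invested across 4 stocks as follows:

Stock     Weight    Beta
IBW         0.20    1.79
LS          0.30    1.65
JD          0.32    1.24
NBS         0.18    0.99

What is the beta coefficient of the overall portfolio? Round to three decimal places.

β_P = Σ w_i β_i = 0.20×1.79 + 0.30×1.65 + 0.32×1.24 + 0.18×0.99 = 1.4280

1.428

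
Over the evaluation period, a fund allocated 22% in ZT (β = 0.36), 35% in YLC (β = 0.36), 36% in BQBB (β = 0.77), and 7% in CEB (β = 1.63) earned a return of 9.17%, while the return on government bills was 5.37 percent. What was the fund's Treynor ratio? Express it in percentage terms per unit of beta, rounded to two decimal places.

β_P = 0.22×0.36 + 0.35×0.36 + 0.36×0.77 + 0.07×1.63 = 0.5965
Treynor = (R_P − R_f) / β_P = (9.17% − 5.37%) / 0.5965 = 3.80% / 0.5965 = 6.37%

6.37%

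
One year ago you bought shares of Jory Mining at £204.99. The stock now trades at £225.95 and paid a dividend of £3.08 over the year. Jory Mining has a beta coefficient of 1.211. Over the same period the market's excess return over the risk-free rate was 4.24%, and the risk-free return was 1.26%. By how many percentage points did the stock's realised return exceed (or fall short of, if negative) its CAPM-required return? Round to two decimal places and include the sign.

+5.33%

Realised HPR = (P1 + D1 − P0) / P0 = (225.95 + 3.08 − 204.99) / 204.99 = 24.04 / 204.99 = 11.7274%
CAPM required = R_f + β·MRP = 1.26% + 1.211 × 4.24% = 6.39464%
α = realised − required = 11.7274% − 6.39464% = +5.33%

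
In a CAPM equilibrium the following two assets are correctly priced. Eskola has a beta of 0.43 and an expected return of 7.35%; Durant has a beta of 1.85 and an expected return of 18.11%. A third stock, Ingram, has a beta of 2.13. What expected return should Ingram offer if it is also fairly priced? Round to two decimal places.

20.23%

MRP (SML slope) = (18.11% − 7.35%) / (1.85 − 0.43) = 10.76% / 1.42 = 7.5775%
R_f (intercept) = 7.35% − 0.43 × 7.5775% = 4.0917%
E(R_Ingram) = R_f + β × MRP = 4.0917% + 2.13 × 7.5775% = 20.23%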